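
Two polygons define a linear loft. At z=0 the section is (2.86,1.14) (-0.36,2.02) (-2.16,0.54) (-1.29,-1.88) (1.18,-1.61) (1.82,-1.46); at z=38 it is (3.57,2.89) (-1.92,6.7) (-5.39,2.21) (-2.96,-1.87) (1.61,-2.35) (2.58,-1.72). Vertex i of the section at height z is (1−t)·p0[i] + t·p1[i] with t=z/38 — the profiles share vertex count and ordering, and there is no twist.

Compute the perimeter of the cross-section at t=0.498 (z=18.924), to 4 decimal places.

Perimeter at t=0.498: 20.7070

Cross-section at t=0.498: each vertex is (1-t)·p0[i] + t·p1[i].
  v1: (1-0.498)·(2.86,1.14) + 0.498·(3.57,2.89) = (3.2136,2.0115)
  v2: (1-0.498)·(-0.36,2.02) + 0.498·(-1.92,6.7) = (-1.1369,4.3506)
  v3: (1-0.498)·(-2.16,0.54) + 0.498·(-5.39,2.21) = (-3.7685,1.3717)
  v4: (1-0.498)·(-1.29,-1.88) + 0.498·(-2.96,-1.87) = (-2.1217,-1.8750)
  v5: (1-0.498)·(1.18,-1.61) + 0.498·(1.61,-2.35) = (1.3941,-1.9785)
  v6: (1-0.498)·(1.82,-1.46) + 0.498·(2.58,-1.72) = (2.1985,-1.5895)
Perimeter = Σ |v_{i+1} − v_i|:
  edge 1→2: √(-4.3505² + 2.3391²) = 4.9394 (running 4.9394)
  edge 2→3: √(-2.6317² + -2.9790²) = 3.9749 (running 8.9144)
  edge 3→4: √(1.6469² + -3.2467²) = 3.6405 (running 12.5548)
  edge 4→5: √(3.5158² + -0.1035²) = 3.5173 (running 16.0722)
  edge 5→6: √(0.8043² + 0.3890²) = 0.8935 (running 16.9657)
  edge 6→1: √(1.0151² + 3.6010²) = 3.7413 (running 20.7070)
Perimeter = 20.7070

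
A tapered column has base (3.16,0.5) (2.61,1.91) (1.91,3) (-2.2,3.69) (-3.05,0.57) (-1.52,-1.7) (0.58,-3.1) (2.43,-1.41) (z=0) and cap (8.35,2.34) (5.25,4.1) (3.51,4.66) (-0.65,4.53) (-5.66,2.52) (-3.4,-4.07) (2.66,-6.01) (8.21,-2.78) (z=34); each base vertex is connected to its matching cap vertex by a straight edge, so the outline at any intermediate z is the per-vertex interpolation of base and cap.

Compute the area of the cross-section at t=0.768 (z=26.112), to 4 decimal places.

Area at t=0.768: 86.2553

Cross-section at t=0.768: each vertex is (1-t)·p0[i] + t·p1[i].
  v1: (1-0.768)·(3.16,0.5) + 0.768·(8.35,2.34) = (7.1459,1.9131)
  v2: (1-0.768)·(2.61,1.91) + 0.768·(5.25,4.1) = (4.6375,3.5919)
  v3: (1-0.768)·(1.91,3) + 0.768·(3.51,4.66) = (3.1388,4.2749)
  v4: (1-0.768)·(-2.2,3.69) + 0.768·(-0.65,4.53) = (-1.0096,4.3351)
  v5: (1-0.768)·(-3.05,0.57) + 0.768·(-5.66,2.52) = (-5.0545,2.0676)
  v6: (1-0.768)·(-1.52,-1.7) + 0.768·(-3.4,-4.07) = (-2.9638,-3.5202)
  v7: (1-0.768)·(0.58,-3.1) + 0.768·(2.66,-6.01) = (2.1774,-5.3349)
  v8: (1-0.768)·(2.43,-1.41) + 0.768·(8.21,-2.78) = (6.8690,-2.4622)
Shoelace sum Σ(x_i·y_{i+1} − x_{i+1}·y_i):
  i=1: 7.1459·3.5919 − 4.6375·1.9131 = +16.7954 (running +16.7954)
  i=2: 4.6375·4.2749 − 3.1388·3.5919 = +8.5505 (running +25.3460)
  i=3: 3.1388·4.3351 − -1.0096·4.2749 = +17.9230 (running +43.2690)
  i=4: -1.0096·2.0676 − -5.0545·4.3351 = +19.8243 (running +63.0933)
  i=5: -5.0545·-3.5202 − -2.9638·2.0676 = +23.9206 (running +87.0139)
  i=6: -2.9638·-5.3349 − 2.1774·-3.5202 = +23.4767 (running +110.4906)
  i=7: 2.1774·-2.4622 − 6.8690·-5.3349 = +31.2843 (running +141.7749)
  i=8: 6.8690·1.9131 − 7.1459·-2.4622 = +30.7357 (running +172.5106)
Area = |Σ|/2 = |172.5106|/2 = 86.2553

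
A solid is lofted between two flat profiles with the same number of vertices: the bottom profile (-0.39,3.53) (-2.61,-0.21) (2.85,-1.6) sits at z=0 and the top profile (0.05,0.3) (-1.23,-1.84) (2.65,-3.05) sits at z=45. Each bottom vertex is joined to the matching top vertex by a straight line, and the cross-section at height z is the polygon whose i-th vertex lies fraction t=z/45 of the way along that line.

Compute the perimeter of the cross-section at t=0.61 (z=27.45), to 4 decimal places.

Cross-section at t=0.61: each vertex is (1-t)·p0[i] + t·p1[i].
  v1: (1-0.61)·(-0.39,3.53) + 0.61·(0.05,0.3) = (-0.1216,1.5597)
  v2: (1-0.61)·(-2.61,-0.21) + 0.61·(-1.23,-1.84) = (-1.7682,-1.2043)
  v3: (1-0.61)·(2.85,-1.6) + 0.61·(2.65,-3.05) = (2.7280,-2.4845)
Perimeter = Σ |v_{i+1} − v_i|:
  edge 1→2: √(-1.6466² + -2.7640²) = 3.2173 (running 3.2173)
  edge 2→3: √(4.4962² + -1.2802²) = 4.6749 (running 7.8922)
  edge 3→1: √(-2.8496² + 4.0442²) = 4.9473 (running 12.8395)
Perimeter = 12.8395

Perimeter at t=0.61: 12.8395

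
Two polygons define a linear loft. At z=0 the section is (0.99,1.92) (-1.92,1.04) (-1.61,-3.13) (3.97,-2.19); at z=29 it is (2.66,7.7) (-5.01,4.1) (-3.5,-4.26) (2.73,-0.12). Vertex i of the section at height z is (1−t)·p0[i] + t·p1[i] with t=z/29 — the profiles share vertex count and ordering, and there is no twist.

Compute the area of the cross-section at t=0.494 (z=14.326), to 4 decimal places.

Cross-section at t=0.494: each vertex is (1-t)·p0[i] + t·p1[i].
  v1: (1-0.494)·(0.99,1.92) + 0.494·(2.66,7.7) = (1.8150,4.7753)
  v2: (1-0.494)·(-1.92,1.04) + 0.494·(-5.01,4.1) = (-3.4465,2.5516)
  v3: (1-0.494)·(-1.61,-3.13) + 0.494·(-3.5,-4.26) = (-2.5437,-3.6882)
  v4: (1-0.494)·(3.97,-2.19) + 0.494·(2.73,-0.12) = (3.3574,-1.1674)
Shoelace sum Σ(x_i·y_{i+1} − x_{i+1}·y_i):
  i=1: 1.8150·2.5516 − -3.4465·4.7753 = +21.0891 (running +21.0891)
  i=2: -3.4465·-3.6882 − -2.5437·2.5516 = +19.2018 (running +40.2909)
  i=3: -2.5437·-1.1674 − 3.3574·-3.6882 = +15.3525 (running +55.6434)
  i=4: 3.3574·4.7753 − 1.8150·-1.1674 = +18.1517 (running +73.7951)
Area = |Σ|/2 = |73.7951|/2 = 36.8976

Area at t=0.494: 36.8976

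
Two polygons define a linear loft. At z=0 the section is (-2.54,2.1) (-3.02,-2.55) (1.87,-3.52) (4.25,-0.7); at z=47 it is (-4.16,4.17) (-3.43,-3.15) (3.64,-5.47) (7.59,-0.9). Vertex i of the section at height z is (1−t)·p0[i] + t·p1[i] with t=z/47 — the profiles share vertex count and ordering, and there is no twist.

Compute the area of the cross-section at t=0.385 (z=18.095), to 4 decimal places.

Cross-section at t=0.385: each vertex is (1-t)·p0[i] + t·p1[i].
  v1: (1-0.385)·(-2.54,2.1) + 0.385·(-4.16,4.17) = (-3.1637,2.8970)
  v2: (1-0.385)·(-3.02,-2.55) + 0.385·(-3.43,-3.15) = (-3.1779,-2.7810)
  v3: (1-0.385)·(1.87,-3.52) + 0.385·(3.64,-5.47) = (2.5514,-4.2707)
  v4: (1-0.385)·(4.25,-0.7) + 0.385·(7.59,-0.9) = (5.5359,-0.7770)
Shoelace sum Σ(x_i·y_{i+1} − x_{i+1}·y_i):
  i=1: -3.1637·-2.7810 − -3.1779·2.8970 = +18.0043 (running +18.0043)
  i=2: -3.1779·-4.2707 − 2.5514·-2.7810 = +20.6674 (running +38.6717)
  i=3: 2.5514·-0.7770 − 5.5359·-4.2707 = +21.6600 (running +60.3317)
  i=4: 5.5359·2.8970 − -3.1637·-0.7770 = +13.5790 (running +73.9107)
Area = |Σ|/2 = |73.9107|/2 = 36.9554

Area at t=0.385: 36.9554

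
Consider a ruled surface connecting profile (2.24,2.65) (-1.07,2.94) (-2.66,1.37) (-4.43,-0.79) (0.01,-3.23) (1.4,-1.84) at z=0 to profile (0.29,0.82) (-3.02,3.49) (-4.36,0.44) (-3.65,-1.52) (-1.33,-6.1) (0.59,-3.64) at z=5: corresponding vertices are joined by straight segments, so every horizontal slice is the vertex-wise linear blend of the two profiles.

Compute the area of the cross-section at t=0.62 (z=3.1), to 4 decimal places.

Area at t=0.62: 27.5205

Cross-section at t=0.62: each vertex is (1-t)·p0[i] + t·p1[i].
  v1: (1-0.62)·(2.24,2.65) + 0.62·(0.29,0.82) = (1.0310,1.5154)
  v2: (1-0.62)·(-1.07,2.94) + 0.62·(-3.02,3.49) = (-2.2790,3.2810)
  v3: (1-0.62)·(-2.66,1.37) + 0.62·(-4.36,0.44) = (-3.7140,0.7934)
  v4: (1-0.62)·(-4.43,-0.79) + 0.62·(-3.65,-1.52) = (-3.9464,-1.2426)
  v5: (1-0.62)·(0.01,-3.23) + 0.62·(-1.33,-6.1) = (-0.8208,-5.0094)
  v6: (1-0.62)·(1.4,-1.84) + 0.62·(0.59,-3.64) = (0.8978,-2.9560)
Shoelace sum Σ(x_i·y_{i+1} − x_{i+1}·y_i):
  i=1: 1.0310·3.2810 − -2.2790·1.5154 = +6.8363 (running +6.8363)
  i=2: -2.2790·0.7934 − -3.7140·3.2810 = +10.3775 (running +17.2138)
  i=3: -3.7140·-1.2426 − -3.9464·0.7934 = +7.7461 (running +24.9599)
  i=4: -3.9464·-5.0094 − -0.8208·-1.2426 = +18.7492 (running +43.7090)
  i=5: -0.8208·-2.9560 − 0.8978·-5.0094 = +6.9237 (running +50.6328)
  i=6: 0.8978·1.5154 − 1.0310·-2.9560 = +4.4082 (running +55.0409)
Area = |Σ|/2 = |55.0409|/2 = 27.5205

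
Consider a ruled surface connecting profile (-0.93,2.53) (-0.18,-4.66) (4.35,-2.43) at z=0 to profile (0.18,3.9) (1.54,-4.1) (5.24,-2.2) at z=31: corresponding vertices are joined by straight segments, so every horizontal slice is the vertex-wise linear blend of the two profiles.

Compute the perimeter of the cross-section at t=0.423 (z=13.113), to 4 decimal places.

Perimeter at t=0.423: 19.7905

Cross-section at t=0.423: each vertex is (1-t)·p0[i] + t·p1[i].
  v1: (1-0.423)·(-0.93,2.53) + 0.423·(0.18,3.9) = (-0.4605,3.1095)
  v2: (1-0.423)·(-0.18,-4.66) + 0.423·(1.54,-4.1) = (0.5476,-4.4231)
  v3: (1-0.423)·(4.35,-2.43) + 0.423·(5.24,-2.2) = (4.7265,-2.3327)
Perimeter = Σ |v_{i+1} − v_i|:
  edge 1→2: √(1.0080² + -7.5326²) = 7.5998 (running 7.5998)
  edge 2→3: √(4.1789² + 2.0904²) = 4.6726 (running 12.2724)
  edge 3→1: √(-5.1869² + 5.4422²) = 7.5181 (running 19.7905)
Perimeter = 19.7905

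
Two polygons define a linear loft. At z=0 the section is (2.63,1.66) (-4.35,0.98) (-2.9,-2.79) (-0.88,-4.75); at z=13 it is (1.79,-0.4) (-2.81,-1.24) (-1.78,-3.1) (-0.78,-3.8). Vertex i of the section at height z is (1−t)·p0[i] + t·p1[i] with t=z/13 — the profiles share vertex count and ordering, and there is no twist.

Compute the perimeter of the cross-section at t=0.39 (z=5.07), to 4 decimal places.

Cross-section at t=0.39: each vertex is (1-t)·p0[i] + t·p1[i].
  v1: (1-0.39)·(2.63,1.66) + 0.39·(1.79,-0.4) = (2.3024,0.8566)
  v2: (1-0.39)·(-4.35,0.98) + 0.39·(-2.81,-1.24) = (-3.7494,0.1142)
  v3: (1-0.39)·(-2.9,-2.79) + 0.39·(-1.78,-3.1) = (-2.4632,-2.9109)
  v4: (1-0.39)·(-0.88,-4.75) + 0.39·(-0.78,-3.8) = (-0.8410,-4.3795)
Perimeter = Σ |v_{i+1} − v_i|:
  edge 1→2: √(-6.0518² + -0.7424²) = 6.0972 (running 6.0972)
  edge 2→3: √(1.2862² + -3.0251²) = 3.2872 (running 9.3843)
  edge 3→4: √(1.6222² + -1.4686²) = 2.1882 (running 11.5726)
  edge 4→1: √(3.1434² + 5.2361²) = 6.1072 (running 17.6798)
Perimeter = 17.6798

Perimeter at t=0.39: 17.6798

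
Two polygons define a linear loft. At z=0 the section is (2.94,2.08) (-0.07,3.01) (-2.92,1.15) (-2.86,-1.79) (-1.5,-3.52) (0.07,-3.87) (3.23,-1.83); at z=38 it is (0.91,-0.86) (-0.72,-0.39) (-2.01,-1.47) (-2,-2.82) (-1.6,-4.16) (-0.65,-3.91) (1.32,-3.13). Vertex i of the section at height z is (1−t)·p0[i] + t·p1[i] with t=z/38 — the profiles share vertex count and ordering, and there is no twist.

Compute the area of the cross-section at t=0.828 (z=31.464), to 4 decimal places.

Area at t=0.828: 12.1050

Cross-section at t=0.828: each vertex is (1-t)·p0[i] + t·p1[i].
  v1: (1-0.828)·(2.94,2.08) + 0.828·(0.91,-0.86) = (1.2592,-0.3543)
  v2: (1-0.828)·(-0.07,3.01) + 0.828·(-0.72,-0.39) = (-0.6082,0.1948)
  v3: (1-0.828)·(-2.92,1.15) + 0.828·(-2.01,-1.47) = (-2.1665,-1.0194)
  v4: (1-0.828)·(-2.86,-1.79) + 0.828·(-2,-2.82) = (-2.1479,-2.6428)
  v5: (1-0.828)·(-1.5,-3.52) + 0.828·(-1.6,-4.16) = (-1.5828,-4.0499)
  v6: (1-0.828)·(0.07,-3.87) + 0.828·(-0.65,-3.91) = (-0.5262,-3.9031)
  v7: (1-0.828)·(3.23,-1.83) + 0.828·(1.32,-3.13) = (1.6485,-2.9064)
Shoelace sum Σ(x_i·y_{i+1} − x_{i+1}·y_i):
  i=1: 1.2592·0.1948 − -0.6082·-0.3543 = +0.0298 (running +0.0298)
  i=2: -0.6082·-1.0194 − -2.1665·0.1948 = +1.0420 (running +1.0718)
  i=3: -2.1665·-2.6428 − -2.1479·-1.0194 = +3.5363 (running +4.6081)
  i=4: -2.1479·-4.0499 − -1.5828·-2.6428 = +4.5158 (running +9.1239)
  i=5: -1.5828·-3.9031 − -0.5262·-4.0499 = +4.0470 (running +13.1708)
  i=6: -0.5262·-2.9064 − 1.6485·-3.9031 = +7.9636 (running +21.1344)
  i=7: 1.6485·-0.3543 − 1.2592·-2.9064 = +3.0755 (running +24.2100)
Area = |Σ|/2 = |24.2100|/2 = 12.1050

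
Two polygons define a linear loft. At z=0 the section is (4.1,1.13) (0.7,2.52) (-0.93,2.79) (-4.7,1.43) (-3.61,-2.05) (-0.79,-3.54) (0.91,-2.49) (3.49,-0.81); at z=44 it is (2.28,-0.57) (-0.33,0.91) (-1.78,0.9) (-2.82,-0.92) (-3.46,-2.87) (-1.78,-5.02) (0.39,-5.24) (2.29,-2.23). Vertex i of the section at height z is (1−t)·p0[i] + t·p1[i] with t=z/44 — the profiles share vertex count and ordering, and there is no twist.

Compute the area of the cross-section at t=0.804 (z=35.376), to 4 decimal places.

Area at t=0.804: 27.1461

Cross-section at t=0.804: each vertex is (1-t)·p0[i] + t·p1[i].
  v1: (1-0.804)·(4.1,1.13) + 0.804·(2.28,-0.57) = (2.6367,-0.2368)
  v2: (1-0.804)·(0.7,2.52) + 0.804·(-0.33,0.91) = (-0.1281,1.2256)
  v3: (1-0.804)·(-0.93,2.79) + 0.804·(-1.78,0.9) = (-1.6134,1.2704)
  v4: (1-0.804)·(-4.7,1.43) + 0.804·(-2.82,-0.92) = (-3.1885,-0.4594)
  v5: (1-0.804)·(-3.61,-2.05) + 0.804·(-3.46,-2.87) = (-3.4894,-2.7093)
  v6: (1-0.804)·(-0.79,-3.54) + 0.804·(-1.78,-5.02) = (-1.5860,-4.7299)
  v7: (1-0.804)·(0.91,-2.49) + 0.804·(0.39,-5.24) = (0.4919,-4.7010)
  v8: (1-0.804)·(3.49,-0.81) + 0.804·(2.29,-2.23) = (2.5252,-1.9517)
Shoelace sum Σ(x_i·y_{i+1} − x_{i+1}·y_i):
  i=1: 2.6367·1.2256 − -0.1281·-0.2368 = +3.2011 (running +3.2011)
  i=2: -0.1281·1.2704 − -1.6134·1.2256 = +1.8145 (running +5.0157)
  i=3: -1.6134·-0.4594 − -3.1885·1.2704 = +4.7920 (running +9.8076)
  i=4: -3.1885·-2.7093 − -3.4894·-0.4594 = +7.0355 (running +16.8431)
  i=5: -3.4894·-4.7299 − -1.5860·-2.7093 = +12.2078 (running +29.0509)
  i=6: -1.5860·-4.7010 − 0.4919·-4.7299 = +9.7823 (running +38.8332)
  i=7: 0.4919·-1.9517 − 2.5252·-4.7010 = +10.9109 (running +49.7441)
  i=8: 2.5252·-0.2368 − 2.6367·-1.9517 = +4.5481 (running +54.2922)
Area = |Σ|/2 = |54.2922|/2 = 27.1461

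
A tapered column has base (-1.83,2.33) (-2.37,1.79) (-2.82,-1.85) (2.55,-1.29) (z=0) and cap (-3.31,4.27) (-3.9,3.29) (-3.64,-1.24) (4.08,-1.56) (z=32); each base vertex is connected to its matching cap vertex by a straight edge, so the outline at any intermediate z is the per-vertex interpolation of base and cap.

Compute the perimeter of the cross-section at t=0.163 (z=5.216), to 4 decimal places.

Perimeter at t=0.163: 16.6794

Cross-section at t=0.163: each vertex is (1-t)·p0[i] + t·p1[i].
  v1: (1-0.163)·(-1.83,2.33) + 0.163·(-3.31,4.27) = (-2.0712,2.6462)
  v2: (1-0.163)·(-2.37,1.79) + 0.163·(-3.9,3.29) = (-2.6194,2.0345)
  v3: (1-0.163)·(-2.82,-1.85) + 0.163·(-3.64,-1.24) = (-2.9537,-1.7506)
  v4: (1-0.163)·(2.55,-1.29) + 0.163·(4.08,-1.56) = (2.7994,-1.3340)
Perimeter = Σ |v_{i+1} − v_i|:
  edge 1→2: √(-0.5482² + -0.6117²) = 0.8214 (running 0.8214)
  edge 2→3: √(-0.3343² + -3.7851²) = 3.7998 (running 4.6212)
  edge 3→4: √(5.7530² + 0.4166²) = 5.7681 (running 10.3893)
  edge 4→1: √(-4.8706² + 3.9802²) = 6.2901 (running 16.6794)
Perimeter = 16.6794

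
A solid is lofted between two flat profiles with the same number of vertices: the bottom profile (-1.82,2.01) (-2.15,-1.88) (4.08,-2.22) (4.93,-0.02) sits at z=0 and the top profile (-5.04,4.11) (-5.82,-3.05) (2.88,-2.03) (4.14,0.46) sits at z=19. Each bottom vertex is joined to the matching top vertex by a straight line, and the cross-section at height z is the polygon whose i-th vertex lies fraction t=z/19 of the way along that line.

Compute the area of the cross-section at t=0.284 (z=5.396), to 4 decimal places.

Area at t=0.284: 26.3835

Cross-section at t=0.284: each vertex is (1-t)·p0[i] + t·p1[i].
  v1: (1-0.284)·(-1.82,2.01) + 0.284·(-5.04,4.11) = (-2.7345,2.6064)
  v2: (1-0.284)·(-2.15,-1.88) + 0.284·(-5.82,-3.05) = (-3.1923,-2.2123)
  v3: (1-0.284)·(4.08,-2.22) + 0.284·(2.88,-2.03) = (3.7392,-2.1660)
  v4: (1-0.284)·(4.93,-0.02) + 0.284·(4.14,0.46) = (4.7056,0.1163)
Shoelace sum Σ(x_i·y_{i+1} − x_{i+1}·y_i):
  i=1: -2.7345·-2.2123 − -3.1923·2.6064 = +14.3698 (running +14.3698)
  i=2: -3.1923·-2.1660 − 3.7392·-2.2123 = +15.1868 (running +29.5566)
  i=3: 3.7392·0.1163 − 4.7056·-2.1660 = +10.6275 (running +40.1841)
  i=4: 4.7056·2.6064 − -2.7345·0.1163 = +12.5829 (running +52.7670)
Area = |Σ|/2 = |52.7670|/2 = 26.3835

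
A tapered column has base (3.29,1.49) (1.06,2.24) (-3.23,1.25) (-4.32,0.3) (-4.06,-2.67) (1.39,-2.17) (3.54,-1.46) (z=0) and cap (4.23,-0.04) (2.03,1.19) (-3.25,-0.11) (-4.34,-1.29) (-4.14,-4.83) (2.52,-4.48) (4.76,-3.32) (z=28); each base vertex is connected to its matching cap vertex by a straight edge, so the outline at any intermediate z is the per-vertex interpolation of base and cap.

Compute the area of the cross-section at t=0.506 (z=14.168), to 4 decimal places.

Cross-section at t=0.506: each vertex is (1-t)·p0[i] + t·p1[i].
  v1: (1-0.506)·(3.29,1.49) + 0.506·(4.23,-0.04) = (3.7656,0.7158)
  v2: (1-0.506)·(1.06,2.24) + 0.506·(2.03,1.19) = (1.5508,1.7087)
  v3: (1-0.506)·(-3.23,1.25) + 0.506·(-3.25,-0.11) = (-3.2401,0.5618)
  v4: (1-0.506)·(-4.32,0.3) + 0.506·(-4.34,-1.29) = (-4.3301,-0.5045)
  v5: (1-0.506)·(-4.06,-2.67) + 0.506·(-4.14,-4.83) = (-4.1005,-3.7630)
  v6: (1-0.506)·(1.39,-2.17) + 0.506·(2.52,-4.48) = (1.9618,-3.3389)
  v7: (1-0.506)·(3.54,-1.46) + 0.506·(4.76,-3.32) = (4.1573,-2.4012)
Shoelace sum Σ(x_i·y_{i+1} − x_{i+1}·y_i):
  i=1: 3.7656·1.7087 − 1.5508·0.7158 = +5.3242 (running +5.3242)
  i=2: 1.5508·0.5618 − -3.2401·1.7087 = +6.4077 (running +11.7319)
  i=3: -3.2401·-0.5045 − -4.3301·0.5618 = +4.0676 (running +15.7996)
  i=4: -4.3301·-3.7630 − -4.1005·-0.5045 = +14.2252 (running +30.0248)
  i=5: -4.1005·-3.3389 − 1.9618·-3.7630 = +21.0730 (running +51.0978)
  i=6: 1.9618·-2.4012 − 4.1573·-3.3389 = +9.1702 (running +60.2680)
  i=7: 4.1573·0.7158 − 3.7656·-2.4012 = +12.0178 (running +72.2858)
Area = |Σ|/2 = |72.2858|/2 = 36.1429

Area at t=0.506: 36.1429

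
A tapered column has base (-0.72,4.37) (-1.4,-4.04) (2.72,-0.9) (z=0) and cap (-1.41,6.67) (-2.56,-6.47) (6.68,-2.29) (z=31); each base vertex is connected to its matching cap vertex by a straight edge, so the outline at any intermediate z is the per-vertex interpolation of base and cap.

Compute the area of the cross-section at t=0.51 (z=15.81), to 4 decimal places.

Area at t=0.51: 34.7357

Cross-section at t=0.51: each vertex is (1-t)·p0[i] + t·p1[i].
  v1: (1-0.51)·(-0.72,4.37) + 0.51·(-1.41,6.67) = (-1.0719,5.5430)
  v2: (1-0.51)·(-1.4,-4.04) + 0.51·(-2.56,-6.47) = (-1.9916,-5.2793)
  v3: (1-0.51)·(2.72,-0.9) + 0.51·(6.68,-2.29) = (4.7396,-1.6089)
Shoelace sum Σ(x_i·y_{i+1} − x_{i+1}·y_i):
  i=1: -1.0719·-5.2793 − -1.9916·5.5430 = +16.6983 (running +16.6983)
  i=2: -1.9916·-1.6089 − 4.7396·-5.2793 = +28.2261 (running +44.9244)
  i=3: 4.7396·5.5430 − -1.0719·-1.6089 = +24.5470 (running +69.4714)
Area = |Σ|/2 = |69.4714|/2 = 34.7357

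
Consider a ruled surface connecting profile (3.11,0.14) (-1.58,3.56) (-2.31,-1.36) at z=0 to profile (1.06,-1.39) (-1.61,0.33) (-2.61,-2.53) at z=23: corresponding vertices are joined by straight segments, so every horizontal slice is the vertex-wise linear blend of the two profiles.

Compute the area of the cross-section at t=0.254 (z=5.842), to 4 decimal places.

Cross-section at t=0.254: each vertex is (1-t)·p0[i] + t·p1[i].
  v1: (1-0.254)·(3.11,0.14) + 0.254·(1.06,-1.39) = (2.5893,-0.2486)
  v2: (1-0.254)·(-1.58,3.56) + 0.254·(-1.61,0.33) = (-1.5876,2.7396)
  v3: (1-0.254)·(-2.31,-1.36) + 0.254·(-2.61,-2.53) = (-2.3862,-1.6572)
Shoelace sum Σ(x_i·y_{i+1} − x_{i+1}·y_i):
  i=1: 2.5893·2.7396 − -1.5876·-0.2486 = +6.6989 (running +6.6989)
  i=2: -1.5876·-1.6572 − -2.3862·2.7396 = +9.1682 (running +15.8670)
  i=3: -2.3862·-0.2486 − 2.5893·-1.6572 = +4.8842 (running +20.7512)
Area = |Σ|/2 = |20.7512|/2 = 10.3756

Area at t=0.254: 10.3756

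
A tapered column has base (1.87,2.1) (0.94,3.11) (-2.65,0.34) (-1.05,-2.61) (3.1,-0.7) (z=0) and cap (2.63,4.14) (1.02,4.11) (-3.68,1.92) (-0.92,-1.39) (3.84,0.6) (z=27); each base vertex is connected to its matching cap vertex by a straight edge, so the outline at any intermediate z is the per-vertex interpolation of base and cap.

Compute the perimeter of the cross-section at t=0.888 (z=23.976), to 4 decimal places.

Cross-section at t=0.888: each vertex is (1-t)·p0[i] + t·p1[i].
  v1: (1-0.888)·(1.87,2.1) + 0.888·(2.63,4.14) = (2.5449,3.9115)
  v2: (1-0.888)·(0.94,3.11) + 0.888·(1.02,4.11) = (1.0110,3.9980)
  v3: (1-0.888)·(-2.65,0.34) + 0.888·(-3.68,1.92) = (-3.5646,1.7430)
  v4: (1-0.888)·(-1.05,-2.61) + 0.888·(-0.92,-1.39) = (-0.9346,-1.5266)
  v5: (1-0.888)·(3.1,-0.7) + 0.888·(3.84,0.6) = (3.7571,0.4544)
Perimeter = Σ |v_{i+1} − v_i|:
  edge 1→2: √(-1.5338² + 0.0865²) = 1.5363 (running 1.5363)
  edge 2→3: √(-4.5757² + -2.2550²) = 5.1011 (running 6.6374)
  edge 3→4: √(2.6301² + -3.2697²) = 4.1962 (running 10.8336)
  edge 4→5: √(4.6917² + 1.9810²) = 5.0928 (running 15.9264)
  edge 5→1: √(-1.2122² + 3.4571²) = 3.6635 (running 19.5899)
Perimeter = 19.5899

Perimeter at t=0.888: 19.5899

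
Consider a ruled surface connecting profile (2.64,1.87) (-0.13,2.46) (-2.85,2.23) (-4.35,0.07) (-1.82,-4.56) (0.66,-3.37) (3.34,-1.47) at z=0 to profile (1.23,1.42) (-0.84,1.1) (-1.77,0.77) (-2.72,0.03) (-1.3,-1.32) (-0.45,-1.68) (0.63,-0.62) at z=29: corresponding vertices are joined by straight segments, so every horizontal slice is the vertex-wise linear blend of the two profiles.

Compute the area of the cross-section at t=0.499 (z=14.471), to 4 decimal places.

Area at t=0.499: 18.8901

Cross-section at t=0.499: each vertex is (1-t)·p0[i] + t·p1[i].
  v1: (1-0.499)·(2.64,1.87) + 0.499·(1.23,1.42) = (1.9364,1.6455)
  v2: (1-0.499)·(-0.13,2.46) + 0.499·(-0.84,1.1) = (-0.4843,1.7814)
  v3: (1-0.499)·(-2.85,2.23) + 0.499·(-1.77,0.77) = (-2.3111,1.5015)
  v4: (1-0.499)·(-4.35,0.07) + 0.499·(-2.72,0.03) = (-3.5366,0.0500)
  v5: (1-0.499)·(-1.82,-4.56) + 0.499·(-1.3,-1.32) = (-1.5605,-2.9432)
  v6: (1-0.499)·(0.66,-3.37) + 0.499·(-0.45,-1.68) = (0.1061,-2.5267)
  v7: (1-0.499)·(3.34,-1.47) + 0.499·(0.63,-0.62) = (1.9877,-1.0458)
Shoelace sum Σ(x_i·y_{i+1} − x_{i+1}·y_i):
  i=1: 1.9364·1.7814 − -0.4843·1.6455 = +4.2463 (running +4.2463)
  i=2: -0.4843·1.5015 − -2.3111·1.7814 = +3.3897 (running +7.6360)
  i=3: -2.3111·0.0500 − -3.5366·1.5015 = +5.1945 (running +12.8305)
  i=4: -3.5366·-2.9432 − -1.5605·0.0500 = +10.4872 (running +23.3177)
  i=5: -1.5605·-2.5267 − 0.1061·-2.9432 = +4.2553 (running +27.5730)
  i=6: 0.1061·-1.0458 − 1.9877·-2.5267 = +4.9114 (running +32.4844)
  i=7: 1.9877·1.6455 − 1.9364·-1.0458 = +5.2959 (running +37.7802)
Area = |Σ|/2 = |37.7802|/2 = 18.8901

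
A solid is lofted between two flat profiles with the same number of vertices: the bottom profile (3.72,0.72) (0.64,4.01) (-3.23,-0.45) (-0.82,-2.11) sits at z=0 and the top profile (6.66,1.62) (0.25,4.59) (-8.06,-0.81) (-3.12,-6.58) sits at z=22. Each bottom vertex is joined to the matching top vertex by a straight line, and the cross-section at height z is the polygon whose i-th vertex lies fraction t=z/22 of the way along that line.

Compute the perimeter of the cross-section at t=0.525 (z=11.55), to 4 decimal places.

Cross-section at t=0.525: each vertex is (1-t)·p0[i] + t·p1[i].
  v1: (1-0.525)·(3.72,0.72) + 0.525·(6.66,1.62) = (5.2635,1.1925)
  v2: (1-0.525)·(0.64,4.01) + 0.525·(0.25,4.59) = (0.4353,4.3145)
  v3: (1-0.525)·(-3.23,-0.45) + 0.525·(-8.06,-0.81) = (-5.7658,-0.6390)
  v4: (1-0.525)·(-0.82,-2.11) + 0.525·(-3.12,-6.58) = (-2.0275,-4.4568)
Perimeter = Σ |v_{i+1} − v_i|:
  edge 1→2: √(-4.8283² + 3.1220²) = 5.7497 (running 5.7497)
  edge 2→3: √(-6.2010² + -4.9535²) = 7.9366 (running 13.6863)
  edge 3→4: √(3.7383² + -3.8178²) = 5.3432 (running 19.0295)
  edge 4→1: √(7.2910² + 5.6493²) = 9.2235 (running 28.2530)
Perimeter = 28.2530

Perimeter at t=0.525: 28.2530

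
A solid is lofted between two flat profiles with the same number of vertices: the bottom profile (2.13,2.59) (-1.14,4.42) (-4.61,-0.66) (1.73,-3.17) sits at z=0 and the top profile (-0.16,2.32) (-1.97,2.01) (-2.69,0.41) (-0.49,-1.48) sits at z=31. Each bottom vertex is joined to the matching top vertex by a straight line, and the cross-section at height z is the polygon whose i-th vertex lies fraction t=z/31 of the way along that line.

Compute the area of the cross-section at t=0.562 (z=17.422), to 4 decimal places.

Cross-section at t=0.562: each vertex is (1-t)·p0[i] + t·p1[i].
  v1: (1-0.562)·(2.13,2.59) + 0.562·(-0.16,2.32) = (0.8430,2.4383)
  v2: (1-0.562)·(-1.14,4.42) + 0.562·(-1.97,2.01) = (-1.6065,3.0656)
  v3: (1-0.562)·(-4.61,-0.66) + 0.562·(-2.69,0.41) = (-3.5310,-0.0587)
  v4: (1-0.562)·(1.73,-3.17) + 0.562·(-0.49,-1.48) = (0.4824,-2.2202)
Shoelace sum Σ(x_i·y_{i+1} − x_{i+1}·y_i):
  i=1: 0.8430·3.0656 − -1.6065·2.4383 = +6.5013 (running +6.5013)
  i=2: -1.6065·-0.0587 − -3.5310·3.0656 = +10.9187 (running +17.4200)
  i=3: -3.5310·-2.2202 − 0.4824·-0.0587 = +7.8678 (running +25.2878)
  i=4: 0.4824·2.4383 − 0.8430·-2.2202 = +3.0478 (running +28.3356)
Area = |Σ|/2 = |28.3356|/2 = 14.1678

Area at t=0.562: 14.1678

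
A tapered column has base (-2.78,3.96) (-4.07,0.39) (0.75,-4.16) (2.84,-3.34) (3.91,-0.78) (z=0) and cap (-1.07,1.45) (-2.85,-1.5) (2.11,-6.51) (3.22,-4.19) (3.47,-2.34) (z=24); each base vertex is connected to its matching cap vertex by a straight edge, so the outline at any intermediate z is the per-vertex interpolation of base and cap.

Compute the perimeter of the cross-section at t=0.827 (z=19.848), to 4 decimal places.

Perimeter at t=0.827: 21.2150

Cross-section at t=0.827: each vertex is (1-t)·p0[i] + t·p1[i].
  v1: (1-0.827)·(-2.78,3.96) + 0.827·(-1.07,1.45) = (-1.3658,1.8842)
  v2: (1-0.827)·(-4.07,0.39) + 0.827·(-2.85,-1.5) = (-3.0611,-1.1730)
  v3: (1-0.827)·(0.75,-4.16) + 0.827·(2.11,-6.51) = (1.8747,-6.1034)
  v4: (1-0.827)·(2.84,-3.34) + 0.827·(3.22,-4.19) = (3.1543,-4.0430)
  v5: (1-0.827)·(3.91,-0.78) + 0.827·(3.47,-2.34) = (3.5461,-2.0701)
Perimeter = Σ |v_{i+1} − v_i|:
  edge 1→2: √(-1.6952² + -3.0573²) = 3.4958 (running 3.4958)
  edge 2→3: √(4.9358² + -4.9304²) = 6.9765 (running 10.4723)
  edge 3→4: √(1.2795² + 2.0605²) = 2.4255 (running 12.8977)
  edge 4→5: √(0.3919² + 1.9728²) = 2.0114 (running 14.9091)
  edge 5→1: √(-4.9120² + 3.9543²) = 6.3059 (running 21.2150)
Perimeter = 21.2150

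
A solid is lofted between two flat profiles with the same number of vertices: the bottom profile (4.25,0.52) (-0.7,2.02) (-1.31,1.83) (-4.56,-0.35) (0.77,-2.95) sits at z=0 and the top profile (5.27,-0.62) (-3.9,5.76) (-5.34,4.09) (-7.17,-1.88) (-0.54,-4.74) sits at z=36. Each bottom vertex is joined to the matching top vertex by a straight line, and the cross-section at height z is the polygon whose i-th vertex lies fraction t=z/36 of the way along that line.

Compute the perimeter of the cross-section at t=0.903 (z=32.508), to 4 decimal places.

Perimeter at t=0.903: 32.5448

Cross-section at t=0.903: each vertex is (1-t)·p0[i] + t·p1[i].
  v1: (1-0.903)·(4.25,0.52) + 0.903·(5.27,-0.62) = (5.1711,-0.5094)
  v2: (1-0.903)·(-0.7,2.02) + 0.903·(-3.9,5.76) = (-3.5896,5.3972)
  v3: (1-0.903)·(-1.31,1.83) + 0.903·(-5.34,4.09) = (-4.9491,3.8708)
  v4: (1-0.903)·(-4.56,-0.35) + 0.903·(-7.17,-1.88) = (-6.9168,-1.7316)
  v5: (1-0.903)·(0.77,-2.95) + 0.903·(-0.54,-4.74) = (-0.4129,-4.5664)
Perimeter = Σ |v_{i+1} − v_i|:
  edge 1→2: √(-8.7607² + 5.9066²) = 10.5659 (running 10.5659)
  edge 2→3: √(-1.3595² + -1.5264²) = 2.0441 (running 12.6099)
  edge 3→4: √(-1.9677² + -5.6024²) = 5.9379 (running 18.5478)
  edge 4→5: √(6.5039² + -2.8348²) = 7.0948 (running 25.6427)
  edge 5→1: √(5.5840² + 4.0570²) = 6.9022 (running 32.5448)
Perimeter = 32.5448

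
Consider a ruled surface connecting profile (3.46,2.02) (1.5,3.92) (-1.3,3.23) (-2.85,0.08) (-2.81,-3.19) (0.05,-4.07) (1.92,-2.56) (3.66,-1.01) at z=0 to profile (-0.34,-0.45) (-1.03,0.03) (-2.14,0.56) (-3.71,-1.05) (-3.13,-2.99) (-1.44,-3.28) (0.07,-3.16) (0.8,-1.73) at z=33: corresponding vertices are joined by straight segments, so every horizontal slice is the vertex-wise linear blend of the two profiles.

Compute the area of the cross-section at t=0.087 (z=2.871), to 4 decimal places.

Area at t=0.087: 35.2797

Cross-section at t=0.087: each vertex is (1-t)·p0[i] + t·p1[i].
  v1: (1-0.087)·(3.46,2.02) + 0.087·(-0.34,-0.45) = (3.1294,1.8051)
  v2: (1-0.087)·(1.5,3.92) + 0.087·(-1.03,0.03) = (1.2799,3.5816)
  v3: (1-0.087)·(-1.3,3.23) + 0.087·(-2.14,0.56) = (-1.3731,2.9977)
  v4: (1-0.087)·(-2.85,0.08) + 0.087·(-3.71,-1.05) = (-2.9248,-0.0183)
  v5: (1-0.087)·(-2.81,-3.19) + 0.087·(-3.13,-2.99) = (-2.8378,-3.1726)
  v6: (1-0.087)·(0.05,-4.07) + 0.087·(-1.44,-3.28) = (-0.0796,-4.0013)
  v7: (1-0.087)·(1.92,-2.56) + 0.087·(0.07,-3.16) = (1.7591,-2.6122)
  v8: (1-0.087)·(3.66,-1.01) + 0.087·(0.8,-1.73) = (3.4112,-1.0726)
Shoelace sum Σ(x_i·y_{i+1} − x_{i+1}·y_i):
  i=1: 3.1294·3.5816 − 1.2799·1.8051 = +8.8978 (running +8.8978)
  i=2: 1.2799·2.9977 − -1.3731·3.5816 = +8.7545 (running +17.6523)
  i=3: -1.3731·-0.0183 − -2.9248·2.9977 = +8.7929 (running +26.4452)
  i=4: -2.9248·-3.1726 − -2.8378·-0.0183 = +9.2273 (running +35.6726)
  i=5: -2.8378·-4.0013 − -0.0796·-3.1726 = +11.1023 (running +46.7749)
  i=6: -0.0796·-2.6122 − 1.7591·-4.0013 = +7.2464 (running +54.0213)
  i=7: 1.7591·-1.0726 − 3.4112·-2.6122 = +7.0239 (running +61.0452)
  i=8: 3.4112·1.8051 − 3.1294·-1.0726 = +9.5143 (running +70.5595)
Area = |Σ|/2 = |70.5595|/2 = 35.2797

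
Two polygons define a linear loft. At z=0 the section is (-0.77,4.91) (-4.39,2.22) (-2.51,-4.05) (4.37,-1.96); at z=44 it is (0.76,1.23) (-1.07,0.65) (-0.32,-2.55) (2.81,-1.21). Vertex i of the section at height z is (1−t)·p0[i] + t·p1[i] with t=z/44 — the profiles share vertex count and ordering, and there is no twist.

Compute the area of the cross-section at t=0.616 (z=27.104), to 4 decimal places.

Cross-section at t=0.616: each vertex is (1-t)·p0[i] + t·p1[i].
  v1: (1-0.616)·(-0.77,4.91) + 0.616·(0.76,1.23) = (0.1725,2.6431)
  v2: (1-0.616)·(-4.39,2.22) + 0.616·(-1.07,0.65) = (-2.3449,1.2529)
  v3: (1-0.616)·(-2.51,-4.05) + 0.616·(-0.32,-2.55) = (-1.1610,-3.1260)
  v4: (1-0.616)·(4.37,-1.96) + 0.616·(2.81,-1.21) = (3.4090,-1.4980)
Shoelace sum Σ(x_i·y_{i+1} − x_{i+1}·y_i):
  i=1: 0.1725·1.2529 − -2.3449·2.6431 = +6.4139 (running +6.4139)
  i=2: -2.3449·-3.1260 − -1.1610·1.2529 = +8.7846 (running +15.1985)
  i=3: -1.1610·-1.4980 − 3.4090·-3.1260 = +12.3958 (running +27.5943)
  i=4: 3.4090·2.6431 − 0.1725·-1.4980 = +9.2689 (running +36.8632)
Area = |Σ|/2 = |36.8632|/2 = 18.4316

Area at t=0.616: 18.4316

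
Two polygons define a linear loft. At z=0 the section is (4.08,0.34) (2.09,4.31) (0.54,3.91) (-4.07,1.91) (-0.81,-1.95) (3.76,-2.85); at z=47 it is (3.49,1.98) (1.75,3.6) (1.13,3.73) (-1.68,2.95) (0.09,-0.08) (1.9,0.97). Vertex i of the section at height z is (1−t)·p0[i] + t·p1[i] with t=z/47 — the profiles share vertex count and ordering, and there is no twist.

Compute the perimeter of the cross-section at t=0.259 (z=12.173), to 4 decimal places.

Perimeter at t=0.259: 20.9034

Cross-section at t=0.259: each vertex is (1-t)·p0[i] + t·p1[i].
  v1: (1-0.259)·(4.08,0.34) + 0.259·(3.49,1.98) = (3.9272,0.7648)
  v2: (1-0.259)·(2.09,4.31) + 0.259·(1.75,3.6) = (2.0019,4.1261)
  v3: (1-0.259)·(0.54,3.91) + 0.259·(1.13,3.73) = (0.6928,3.8634)
  v4: (1-0.259)·(-4.07,1.91) + 0.259·(-1.68,2.95) = (-3.4510,2.1794)
  v5: (1-0.259)·(-0.81,-1.95) + 0.259·(0.09,-0.08) = (-0.5769,-1.4657)
  v6: (1-0.259)·(3.76,-2.85) + 0.259·(1.9,0.97) = (3.2783,-1.8606)
Perimeter = Σ |v_{i+1} − v_i|:
  edge 1→2: √(-1.9253² + 3.3613²) = 3.8737 (running 3.8737)
  edge 2→3: √(-1.3091² + -0.2627²) = 1.3352 (running 5.2089)
  edge 3→4: √(-4.1438² + -1.6840²) = 4.4729 (running 9.6818)
  edge 4→5: √(2.8741² + -3.6450²) = 4.6418 (running 14.3237)
  edge 5→6: √(3.8552² + -0.3949²) = 3.8753 (running 18.1990)
  edge 6→1: √(0.6489² + 2.6254²) = 2.7044 (running 20.9034)
Perimeter = 20.9034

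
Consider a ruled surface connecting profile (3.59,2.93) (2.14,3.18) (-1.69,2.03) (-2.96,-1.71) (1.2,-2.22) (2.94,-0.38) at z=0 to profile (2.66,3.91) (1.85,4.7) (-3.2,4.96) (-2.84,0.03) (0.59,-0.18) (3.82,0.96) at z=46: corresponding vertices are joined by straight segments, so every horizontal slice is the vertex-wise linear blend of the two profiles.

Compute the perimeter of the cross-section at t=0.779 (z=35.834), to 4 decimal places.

Perimeter at t=0.779: 20.5136

Cross-section at t=0.779: each vertex is (1-t)·p0[i] + t·p1[i].
  v1: (1-0.779)·(3.59,2.93) + 0.779·(2.66,3.91) = (2.8655,3.6934)
  v2: (1-0.779)·(2.14,3.18) + 0.779·(1.85,4.7) = (1.9141,4.3641)
  v3: (1-0.779)·(-1.69,2.03) + 0.779·(-3.2,4.96) = (-2.8663,4.3125)
  v4: (1-0.779)·(-2.96,-1.71) + 0.779·(-2.84,0.03) = (-2.8665,-0.3545)
  v5: (1-0.779)·(1.2,-2.22) + 0.779·(0.59,-0.18) = (0.7248,-0.6308)
  v6: (1-0.779)·(2.94,-0.38) + 0.779·(3.82,0.96) = (3.6255,0.6639)
Perimeter = Σ |v_{i+1} − v_i|:
  edge 1→2: √(-0.9514² + 0.6707²) = 1.1641 (running 1.1641)
  edge 2→3: √(-4.7804² + -0.0516²) = 4.7807 (running 5.9447)
  edge 3→4: √(-0.0002² + -4.6670²) = 4.6670 (running 10.6117)
  edge 4→5: √(3.5913² + -0.2763²) = 3.6019 (running 14.2137)
  edge 5→6: √(2.9007² + 1.2947²) = 3.1765 (running 17.3902)
  edge 6→1: √(-0.7600² + 3.0296²) = 3.1234 (running 20.5136)
Perimeter = 20.5136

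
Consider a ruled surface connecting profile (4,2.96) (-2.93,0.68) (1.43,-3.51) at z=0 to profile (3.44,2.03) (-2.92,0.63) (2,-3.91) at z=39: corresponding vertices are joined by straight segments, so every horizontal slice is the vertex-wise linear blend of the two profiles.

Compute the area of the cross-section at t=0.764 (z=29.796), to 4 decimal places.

Cross-section at t=0.764: each vertex is (1-t)·p0[i] + t·p1[i].
  v1: (1-0.764)·(4,2.96) + 0.764·(3.44,2.03) = (3.5722,2.2495)
  v2: (1-0.764)·(-2.93,0.68) + 0.764·(-2.92,0.63) = (-2.9224,0.6418)
  v3: (1-0.764)·(1.43,-3.51) + 0.764·(2,-3.91) = (1.8655,-3.8156)
Shoelace sum Σ(x_i·y_{i+1} − x_{i+1}·y_i):
  i=1: 3.5722·0.6418 − -2.9224·2.2495 = +8.8664 (running +8.8664)
  i=2: -2.9224·-3.8156 − 1.8655·0.6418 = +9.9533 (running +18.8197)
  i=3: 1.8655·2.2495 − 3.5722·-3.8156 = +17.8263 (running +36.6460)
Area = |Σ|/2 = |36.6460|/2 = 18.3230

Area at t=0.764: 18.3230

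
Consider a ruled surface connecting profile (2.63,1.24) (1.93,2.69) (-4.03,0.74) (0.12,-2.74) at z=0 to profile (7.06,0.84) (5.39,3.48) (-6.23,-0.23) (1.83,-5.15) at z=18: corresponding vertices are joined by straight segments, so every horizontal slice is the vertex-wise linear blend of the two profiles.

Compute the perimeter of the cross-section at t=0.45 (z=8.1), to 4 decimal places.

Cross-section at t=0.45: each vertex is (1-t)·p0[i] + t·p1[i].
  v1: (1-0.45)·(2.63,1.24) + 0.45·(7.06,0.84) = (4.6235,1.0600)
  v2: (1-0.45)·(1.93,2.69) + 0.45·(5.39,3.48) = (3.4870,3.0455)
  v3: (1-0.45)·(-4.03,0.74) + 0.45·(-6.23,-0.23) = (-5.0200,0.3035)
  v4: (1-0.45)·(0.12,-2.74) + 0.45·(1.83,-5.15) = (0.8895,-3.8245)
Perimeter = Σ |v_{i+1} − v_i|:
  edge 1→2: √(-1.1365² + 1.9855²) = 2.2878 (running 2.2878)
  edge 2→3: √(-8.5070² + -2.7420²) = 8.9380 (running 11.2257)
  edge 3→4: √(5.9095² + -4.1280²) = 7.2085 (running 18.4343)
  edge 4→1: √(3.7340² + 4.8845²) = 6.1483 (running 24.5825)
Perimeter = 24.5825

Perimeter at t=0.45: 24.5825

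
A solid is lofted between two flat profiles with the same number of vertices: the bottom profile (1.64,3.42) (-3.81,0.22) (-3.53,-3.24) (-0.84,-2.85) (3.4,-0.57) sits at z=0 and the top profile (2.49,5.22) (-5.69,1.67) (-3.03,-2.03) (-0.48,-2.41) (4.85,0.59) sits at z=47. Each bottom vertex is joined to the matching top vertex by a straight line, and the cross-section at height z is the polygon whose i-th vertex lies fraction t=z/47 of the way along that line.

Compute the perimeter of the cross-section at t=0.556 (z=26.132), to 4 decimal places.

Cross-section at t=0.556: each vertex is (1-t)·p0[i] + t·p1[i].
  v1: (1-0.556)·(1.64,3.42) + 0.556·(2.49,5.22) = (2.1126,4.4208)
  v2: (1-0.556)·(-3.81,0.22) + 0.556·(-5.69,1.67) = (-4.8553,1.0262)
  v3: (1-0.556)·(-3.53,-3.24) + 0.556·(-3.03,-2.03) = (-3.2520,-2.5672)
  v4: (1-0.556)·(-0.84,-2.85) + 0.556·(-0.48,-2.41) = (-0.6398,-2.6054)
  v5: (1-0.556)·(3.4,-0.57) + 0.556·(4.85,0.59) = (4.2062,0.0750)
Perimeter = Σ |v_{i+1} − v_i|:
  edge 1→2: √(-6.9679² + -3.3946²) = 7.7508 (running 7.7508)
  edge 2→3: √(1.6033² + -3.5934²) = 3.9349 (running 11.6857)
  edge 3→4: √(2.6122² + -0.0381²) = 2.6124 (running 14.2981)
  edge 4→5: √(4.8460² + 2.6803²) = 5.5379 (running 19.8360)
  edge 5→1: √(-2.0936² + 4.3458²) = 4.8238 (running 24.6598)
Perimeter = 24.6598

Perimeter at t=0.556: 24.6598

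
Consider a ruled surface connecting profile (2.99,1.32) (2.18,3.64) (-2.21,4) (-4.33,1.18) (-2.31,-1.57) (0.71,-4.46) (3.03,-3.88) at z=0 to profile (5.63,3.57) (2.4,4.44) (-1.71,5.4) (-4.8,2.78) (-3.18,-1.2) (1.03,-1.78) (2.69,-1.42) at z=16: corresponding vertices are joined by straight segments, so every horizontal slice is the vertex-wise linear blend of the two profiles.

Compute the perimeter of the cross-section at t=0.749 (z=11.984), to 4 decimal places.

Perimeter at t=0.749: 26.5640

Cross-section at t=0.749: each vertex is (1-t)·p0[i] + t·p1[i].
  v1: (1-0.749)·(2.99,1.32) + 0.749·(5.63,3.57) = (4.9674,3.0052)
  v2: (1-0.749)·(2.18,3.64) + 0.749·(2.4,4.44) = (2.3448,4.2392)
  v3: (1-0.749)·(-2.21,4) + 0.749·(-1.71,5.4) = (-1.8355,5.0486)
  v4: (1-0.749)·(-4.33,1.18) + 0.749·(-4.8,2.78) = (-4.6820,2.3784)
  v5: (1-0.749)·(-2.31,-1.57) + 0.749·(-3.18,-1.2) = (-2.9616,-1.2929)
  v6: (1-0.749)·(0.71,-4.46) + 0.749·(1.03,-1.78) = (0.9497,-2.4527)
  v7: (1-0.749)·(3.03,-3.88) + 0.749·(2.69,-1.42) = (2.7753,-2.0375)
Perimeter = Σ |v_{i+1} − v_i|:
  edge 1→2: √(-2.6226² + 1.2340²) = 2.8984 (running 2.8984)
  edge 2→3: √(-4.1803² + 0.8094²) = 4.2579 (running 7.1563)
  edge 3→4: √(-2.8465² + -2.6702²) = 3.9029 (running 11.0592)
  edge 4→5: √(1.7204² + -3.6713²) = 4.0544 (running 15.1136)
  edge 5→6: √(3.9113² + -1.1598²) = 4.0796 (running 19.1932)
  edge 6→7: √(1.8257² + 0.4152²) = 1.8723 (running 21.0655)
  edge 7→1: √(2.1920² + 5.0427²) = 5.4985 (running 26.5640)
Perimeter = 26.5640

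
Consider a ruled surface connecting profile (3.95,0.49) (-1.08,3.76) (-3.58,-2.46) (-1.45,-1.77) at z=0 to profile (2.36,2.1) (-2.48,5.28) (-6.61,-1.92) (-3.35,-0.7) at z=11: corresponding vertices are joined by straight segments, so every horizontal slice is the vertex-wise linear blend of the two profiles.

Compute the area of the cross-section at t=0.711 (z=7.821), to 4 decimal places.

Cross-section at t=0.711: each vertex is (1-t)·p0[i] + t·p1[i].
  v1: (1-0.711)·(3.95,0.49) + 0.711·(2.36,2.1) = (2.8195,1.6347)
  v2: (1-0.711)·(-1.08,3.76) + 0.711·(-2.48,5.28) = (-2.0754,4.8407)
  v3: (1-0.711)·(-3.58,-2.46) + 0.711·(-6.61,-1.92) = (-5.7343,-2.0761)
  v4: (1-0.711)·(-1.45,-1.77) + 0.711·(-3.35,-0.7) = (-2.8009,-1.0092)
Shoelace sum Σ(x_i·y_{i+1} − x_{i+1}·y_i):
  i=1: 2.8195·4.8407 − -2.0754·1.6347 = +17.0411 (running +17.0411)
  i=2: -2.0754·-2.0761 − -5.7343·4.8407 = +32.0669 (running +49.1081)
  i=3: -5.7343·-1.0092 − -2.8009·-2.0761 = -0.0276 (running +49.0805)
  i=4: -2.8009·1.6347 − 2.8195·-1.0092 = -1.7331 (running +47.3474)
Area = |Σ|/2 = |47.3474|/2 = 23.6737

Area at t=0.711: 23.6737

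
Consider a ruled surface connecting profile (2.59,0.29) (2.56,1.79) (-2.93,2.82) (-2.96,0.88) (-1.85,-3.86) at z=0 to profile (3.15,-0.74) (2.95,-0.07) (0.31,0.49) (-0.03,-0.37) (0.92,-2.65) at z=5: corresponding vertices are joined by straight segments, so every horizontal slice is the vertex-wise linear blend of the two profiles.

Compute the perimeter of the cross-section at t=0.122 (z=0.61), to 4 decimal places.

Perimeter at t=0.122: 18.7084

Cross-section at t=0.122: each vertex is (1-t)·p0[i] + t·p1[i].
  v1: (1-0.122)·(2.59,0.29) + 0.122·(3.15,-0.74) = (2.6583,0.1643)
  v2: (1-0.122)·(2.56,1.79) + 0.122·(2.95,-0.07) = (2.6076,1.5631)
  v3: (1-0.122)·(-2.93,2.82) + 0.122·(0.31,0.49) = (-2.5347,2.5357)
  v4: (1-0.122)·(-2.96,0.88) + 0.122·(-0.03,-0.37) = (-2.6025,0.7275)
  v5: (1-0.122)·(-1.85,-3.86) + 0.122·(0.92,-2.65) = (-1.5121,-3.7124)
Perimeter = Σ |v_{i+1} − v_i|:
  edge 1→2: √(-0.0507² + 1.3987²) = 1.3997 (running 1.3997)
  edge 2→3: √(-5.1423² + 0.9727²) = 5.2335 (running 6.6331)
  edge 3→4: √(-0.0678² + -1.8082²) = 1.8095 (running 8.4427)
  edge 4→5: √(1.0905² + -4.4399²) = 4.5718 (running 13.0145)
  edge 5→1: √(4.1704² + 3.8767²) = 5.6939 (running 18.7084)
Perimeter = 18.7084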